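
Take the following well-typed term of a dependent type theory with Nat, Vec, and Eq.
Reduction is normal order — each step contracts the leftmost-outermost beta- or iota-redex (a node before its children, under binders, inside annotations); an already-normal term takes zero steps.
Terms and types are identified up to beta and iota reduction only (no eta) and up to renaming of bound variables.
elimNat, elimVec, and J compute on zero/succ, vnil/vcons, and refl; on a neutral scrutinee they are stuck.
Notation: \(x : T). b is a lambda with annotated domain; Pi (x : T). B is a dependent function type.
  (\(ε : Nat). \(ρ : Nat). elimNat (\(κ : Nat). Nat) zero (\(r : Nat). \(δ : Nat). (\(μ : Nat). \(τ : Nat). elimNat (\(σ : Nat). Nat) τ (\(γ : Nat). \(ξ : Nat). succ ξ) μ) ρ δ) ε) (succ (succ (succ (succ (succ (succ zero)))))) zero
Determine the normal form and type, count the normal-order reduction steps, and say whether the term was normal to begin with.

resulting normal form:
  zero
the term's type:
  Nat
normal-order step count: 39
already normal: no
first redex: a beta-redex


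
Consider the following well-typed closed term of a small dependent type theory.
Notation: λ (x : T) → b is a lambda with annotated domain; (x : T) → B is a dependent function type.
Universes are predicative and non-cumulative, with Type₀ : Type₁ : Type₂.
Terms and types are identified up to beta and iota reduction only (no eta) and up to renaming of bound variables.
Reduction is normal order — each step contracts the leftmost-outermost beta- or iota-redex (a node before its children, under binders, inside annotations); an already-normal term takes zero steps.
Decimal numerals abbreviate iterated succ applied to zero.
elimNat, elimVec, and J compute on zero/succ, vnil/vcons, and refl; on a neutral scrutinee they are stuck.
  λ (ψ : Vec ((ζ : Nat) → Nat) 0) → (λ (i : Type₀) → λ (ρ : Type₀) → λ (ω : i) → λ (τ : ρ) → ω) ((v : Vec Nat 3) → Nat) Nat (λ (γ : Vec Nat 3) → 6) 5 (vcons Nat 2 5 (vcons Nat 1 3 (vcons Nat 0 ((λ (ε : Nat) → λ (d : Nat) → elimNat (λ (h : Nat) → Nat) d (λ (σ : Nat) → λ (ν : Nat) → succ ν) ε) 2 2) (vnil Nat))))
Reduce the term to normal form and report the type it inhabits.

reduced normal form:
  λ (ψ : Vec ((ζ : Nat) → Nat) 0) → 6
the term's type:
  (ψ : Vec ((ζ : Nat) → Nat) 0) → Nat
observation: normalization takes exactly 5 steps under the normal-order strategy.


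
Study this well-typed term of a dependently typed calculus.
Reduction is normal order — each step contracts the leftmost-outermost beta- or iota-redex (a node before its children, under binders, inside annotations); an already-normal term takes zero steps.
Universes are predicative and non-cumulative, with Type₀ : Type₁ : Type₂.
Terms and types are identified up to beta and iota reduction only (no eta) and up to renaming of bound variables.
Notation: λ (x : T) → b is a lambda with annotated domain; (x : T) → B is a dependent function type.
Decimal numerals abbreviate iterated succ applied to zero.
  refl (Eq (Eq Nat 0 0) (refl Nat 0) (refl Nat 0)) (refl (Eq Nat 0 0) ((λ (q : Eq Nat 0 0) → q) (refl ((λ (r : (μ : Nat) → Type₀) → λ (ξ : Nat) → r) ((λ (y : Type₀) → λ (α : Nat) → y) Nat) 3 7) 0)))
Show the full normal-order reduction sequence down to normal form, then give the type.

normal-order reduction:
  refl (Eq (Eq Nat 0 0) (refl Nat 0) (refl Nat 0)) (refl (Eq Nat 0 0) ((λ (q : Eq Nat 0 0) → q) (refl ((λ (r : (μ : Nat) → Type₀) → λ (ξ : Nat) → r) ((λ (y : Type₀) → λ (α : Nat) → y) Nat) 3 7) 0)))
  ~> refl (Eq (Eq Nat 0 0) (refl Nat 0) (refl Nat 0)) (refl (Eq Nat 0 0) (refl ((λ (q : (r : Nat) → Type₀) → λ (μ : Nat) → q) ((λ (ξ : Type₀) → λ (y : Nat) → ξ) Nat) 3 7) 0))
  ~> refl (Eq (Eq Nat 0 0) (refl Nat 0) (refl Nat 0)) (refl (Eq Nat 0 0) (refl ((λ (q : Nat) → (λ (r : Type₀) → λ (μ : Nat) → r) Nat) 3 7) 0))
  ~> refl (Eq (Eq Nat 0 0) (refl Nat 0) (refl Nat 0)) (refl (Eq Nat 0 0) (refl ((λ (q : Type₀) → λ (r : Nat) → q) Nat 7) 0))
  ~> refl (Eq (Eq Nat 0 0) (refl Nat 0) (refl Nat 0)) (refl (Eq Nat 0 0) (refl ((λ (q : Nat) → Nat) 7) 0))
  ~> refl (Eq (Eq Nat 0 0) (refl Nat 0) (refl Nat 0)) (refl (Eq Nat 0 0) (refl Nat 0))
the term's type:
  Eq (Eq (Eq Nat 0 0) (refl Nat 0) (refl Nat 0)) (refl (Eq Nat 0 0) (refl Nat 0)) (refl (Eq Nat 0 0) (refl Nat 0))


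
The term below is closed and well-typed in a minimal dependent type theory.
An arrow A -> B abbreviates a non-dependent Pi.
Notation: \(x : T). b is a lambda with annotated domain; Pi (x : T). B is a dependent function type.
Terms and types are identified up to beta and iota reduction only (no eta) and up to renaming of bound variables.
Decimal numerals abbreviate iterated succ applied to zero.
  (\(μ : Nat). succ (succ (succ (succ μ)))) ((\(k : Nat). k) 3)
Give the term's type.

inferred type:
  Nat


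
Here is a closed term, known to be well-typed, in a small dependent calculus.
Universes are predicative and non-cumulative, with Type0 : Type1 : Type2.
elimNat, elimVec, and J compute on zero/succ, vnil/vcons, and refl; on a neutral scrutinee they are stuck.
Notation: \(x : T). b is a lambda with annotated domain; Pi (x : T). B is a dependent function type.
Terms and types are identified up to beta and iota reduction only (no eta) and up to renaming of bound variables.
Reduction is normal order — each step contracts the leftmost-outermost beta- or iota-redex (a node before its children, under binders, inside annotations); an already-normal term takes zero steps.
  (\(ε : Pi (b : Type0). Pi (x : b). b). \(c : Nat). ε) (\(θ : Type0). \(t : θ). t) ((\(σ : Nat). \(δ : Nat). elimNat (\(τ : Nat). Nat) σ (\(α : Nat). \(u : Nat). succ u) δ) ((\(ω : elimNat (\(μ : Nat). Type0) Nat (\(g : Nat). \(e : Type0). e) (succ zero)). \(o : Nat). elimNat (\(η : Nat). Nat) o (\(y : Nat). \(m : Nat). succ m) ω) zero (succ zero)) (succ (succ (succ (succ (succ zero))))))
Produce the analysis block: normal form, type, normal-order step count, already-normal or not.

resulting normal form:
  \(ε : Type0). \(b : ε). b
the term's type:
  Pi (ε : Type0). Pi (b : ε). ε
reduction steps (normal order): 2
term was already normal: no
first contracted redex: a beta-redex


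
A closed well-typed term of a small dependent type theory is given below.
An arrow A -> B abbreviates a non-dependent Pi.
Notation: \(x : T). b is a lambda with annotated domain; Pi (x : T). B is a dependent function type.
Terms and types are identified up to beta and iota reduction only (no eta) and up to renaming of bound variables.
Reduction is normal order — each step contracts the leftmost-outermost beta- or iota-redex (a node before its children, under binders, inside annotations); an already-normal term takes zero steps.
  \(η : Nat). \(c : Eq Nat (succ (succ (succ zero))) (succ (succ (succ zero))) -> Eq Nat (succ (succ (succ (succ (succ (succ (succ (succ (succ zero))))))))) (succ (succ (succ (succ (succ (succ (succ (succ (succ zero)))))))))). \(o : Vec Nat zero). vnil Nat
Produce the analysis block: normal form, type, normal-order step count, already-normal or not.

resulting normal form:
  \(η : Nat). \(c : Eq Nat (succ (succ (succ zero))) (succ (succ (succ zero))) -> Eq Nat (succ (succ (succ (succ (succ (succ (succ (succ (succ zero))))))))) (succ (succ (succ (succ (succ (succ (succ (succ (succ zero)))))))))). \(o : Vec Nat zero). vnil Nat
inferred type:
  Nat -> (Eq Nat (succ (succ (succ zero))) (succ (succ (succ zero))) -> Eq Nat (succ (succ (succ (succ (succ (succ (succ (succ (succ zero))))))))) (succ (succ (succ (succ (succ (succ (succ (succ (succ zero)))))))))) -> Vec Nat zero -> Vec Nat zero
steps to reach normal form (normal order): 0
started in normal form: yes


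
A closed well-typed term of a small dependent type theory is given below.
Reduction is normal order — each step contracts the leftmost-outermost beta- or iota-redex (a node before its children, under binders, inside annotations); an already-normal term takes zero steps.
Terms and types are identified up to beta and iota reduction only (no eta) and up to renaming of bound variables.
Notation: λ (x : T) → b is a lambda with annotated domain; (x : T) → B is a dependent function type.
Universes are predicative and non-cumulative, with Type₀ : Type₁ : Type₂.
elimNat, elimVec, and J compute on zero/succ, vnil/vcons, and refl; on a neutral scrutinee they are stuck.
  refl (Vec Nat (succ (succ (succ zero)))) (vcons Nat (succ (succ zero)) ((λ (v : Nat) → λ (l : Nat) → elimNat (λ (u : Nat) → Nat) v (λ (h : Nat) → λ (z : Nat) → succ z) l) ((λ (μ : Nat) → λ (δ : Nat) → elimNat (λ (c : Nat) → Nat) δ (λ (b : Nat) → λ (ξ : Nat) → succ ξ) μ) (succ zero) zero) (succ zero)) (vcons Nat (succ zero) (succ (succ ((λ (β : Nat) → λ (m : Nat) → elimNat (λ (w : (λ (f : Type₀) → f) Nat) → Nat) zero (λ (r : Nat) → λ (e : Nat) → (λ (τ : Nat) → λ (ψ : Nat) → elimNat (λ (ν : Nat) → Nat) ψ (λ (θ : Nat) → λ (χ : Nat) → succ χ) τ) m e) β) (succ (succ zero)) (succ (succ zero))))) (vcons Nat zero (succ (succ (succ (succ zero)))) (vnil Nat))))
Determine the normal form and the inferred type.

resulting normal form:
  refl (Vec Nat (succ (succ (succ zero)))) (vcons Nat (succ (succ zero)) (succ (succ zero)) (vcons Nat (succ zero) (succ (succ (succ (succ (succ (succ zero)))))) (vcons Nat zero (succ (succ (succ (succ zero)))) (vnil Nat))))
type:
  Eq (Vec Nat (succ (succ (succ zero)))) (vcons Nat (succ (succ zero)) (succ (succ zero)) (vcons Nat (succ zero) (succ (succ (succ (succ (succ (succ zero)))))) (vcons Nat zero (succ (succ (succ (succ zero)))) (vnil Nat)))) (vcons Nat (succ (succ zero)) (succ (succ zero)) (vcons Nat (succ zero) (succ (succ (succ (succ (succ (succ zero)))))) (vcons Nat zero (succ (succ (succ (succ zero)))) (vnil Nat))))
observation: reduction starts at a beta-redex, and 39 normal-order steps reach the normal form.


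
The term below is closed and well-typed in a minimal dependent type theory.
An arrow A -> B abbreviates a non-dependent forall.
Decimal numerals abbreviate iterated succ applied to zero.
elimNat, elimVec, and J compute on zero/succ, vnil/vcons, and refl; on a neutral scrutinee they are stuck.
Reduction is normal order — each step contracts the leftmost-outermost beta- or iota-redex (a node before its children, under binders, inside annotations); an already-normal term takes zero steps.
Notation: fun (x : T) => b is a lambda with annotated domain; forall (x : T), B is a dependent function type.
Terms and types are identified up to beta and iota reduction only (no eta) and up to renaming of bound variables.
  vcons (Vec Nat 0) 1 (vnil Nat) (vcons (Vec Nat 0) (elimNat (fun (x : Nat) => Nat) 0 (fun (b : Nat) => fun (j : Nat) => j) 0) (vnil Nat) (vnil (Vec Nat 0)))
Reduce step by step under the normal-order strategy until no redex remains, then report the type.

normal-order reduction:
  vcons (Vec Nat 0) 1 (vnil Nat) (vcons (Vec Nat 0) (elimNat (fun (x : Nat) => Nat) 0 (fun (b : Nat) => fun (j : Nat) => j) 0) (vnil Nat) (vnil (Vec Nat 0)))
  ~> vcons (Vec Nat 0) 1 (vnil Nat) (vcons (Vec Nat 0) 0 (vnil Nat) (vnil (Vec Nat 0)))
type:
  Vec (Vec Nat 0) 2


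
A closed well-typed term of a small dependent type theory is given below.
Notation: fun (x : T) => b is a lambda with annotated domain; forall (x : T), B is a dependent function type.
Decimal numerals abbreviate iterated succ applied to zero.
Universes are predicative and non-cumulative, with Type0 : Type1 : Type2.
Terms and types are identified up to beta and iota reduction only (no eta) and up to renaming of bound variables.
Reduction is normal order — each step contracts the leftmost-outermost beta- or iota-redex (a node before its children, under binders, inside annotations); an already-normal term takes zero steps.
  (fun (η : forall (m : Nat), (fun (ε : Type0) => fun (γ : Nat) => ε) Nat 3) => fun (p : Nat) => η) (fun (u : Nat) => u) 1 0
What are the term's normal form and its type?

reduced normal form:
  0
the term's type:
  Nat


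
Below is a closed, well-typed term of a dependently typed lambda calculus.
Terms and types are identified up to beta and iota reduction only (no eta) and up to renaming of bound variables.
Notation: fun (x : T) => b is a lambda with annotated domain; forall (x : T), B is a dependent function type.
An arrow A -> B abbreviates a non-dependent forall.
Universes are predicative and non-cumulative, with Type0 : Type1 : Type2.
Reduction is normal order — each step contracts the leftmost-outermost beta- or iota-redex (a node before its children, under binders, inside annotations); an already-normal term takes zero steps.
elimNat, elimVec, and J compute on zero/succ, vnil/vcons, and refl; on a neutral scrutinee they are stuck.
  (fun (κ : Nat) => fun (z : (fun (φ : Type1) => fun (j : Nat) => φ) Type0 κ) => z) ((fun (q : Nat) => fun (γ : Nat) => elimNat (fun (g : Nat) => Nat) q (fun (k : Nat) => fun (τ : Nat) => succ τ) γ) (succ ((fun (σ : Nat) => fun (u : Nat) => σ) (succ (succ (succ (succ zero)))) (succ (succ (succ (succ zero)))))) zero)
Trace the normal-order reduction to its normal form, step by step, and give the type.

normal-order reduction:
  (fun (κ : Nat) => fun (z : (fun (φ : Type1) => fun (j : Nat) => φ) Type0 κ) => z) ((fun (q : Nat) => fun (γ : Nat) => elimNat (fun (g : Nat) => Nat) q (fun (k : Nat) => fun (τ : Nat) => succ τ) γ) (succ ((fun (σ : Nat) => fun (u : Nat) => σ) (succ (succ (succ (succ zero)))) (succ (succ (succ (succ zero)))))) zero)
  ~> fun (κ : (fun (z : Type1) => fun (φ : Nat) => z) Type0 ((fun (j : Nat) => fun (q : Nat) => elimNat (fun (γ : Nat) => Nat) j (fun (g : Nat) => fun (k : Nat) => succ k) q) (succ ((fun (τ : Nat) => fun (σ : Nat) => τ) (succ (succ (succ (succ zero)))) (succ (succ (succ (succ zero)))))) zero)) => κ
  ~> fun (κ : (fun (z : Nat) => Type0) ((fun (φ : Nat) => fun (j : Nat) => elimNat (fun (q : Nat) => Nat) φ (fun (γ : Nat) => fun (g : Nat) => succ g) j) (succ ((fun (k : Nat) => fun (τ : Nat) => k) (succ (succ (succ (succ zero)))) (succ (succ (succ (succ zero)))))) zero)) => κ
  ~> fun (κ : Type0) => κ
the term's type:
  Type0 -> Type0


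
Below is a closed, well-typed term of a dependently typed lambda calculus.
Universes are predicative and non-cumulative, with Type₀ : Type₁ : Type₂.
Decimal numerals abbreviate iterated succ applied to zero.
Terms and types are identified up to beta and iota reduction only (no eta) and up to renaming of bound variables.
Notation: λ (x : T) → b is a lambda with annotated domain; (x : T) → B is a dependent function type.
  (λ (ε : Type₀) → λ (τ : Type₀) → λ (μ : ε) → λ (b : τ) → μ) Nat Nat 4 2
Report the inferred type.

type:
  Nat


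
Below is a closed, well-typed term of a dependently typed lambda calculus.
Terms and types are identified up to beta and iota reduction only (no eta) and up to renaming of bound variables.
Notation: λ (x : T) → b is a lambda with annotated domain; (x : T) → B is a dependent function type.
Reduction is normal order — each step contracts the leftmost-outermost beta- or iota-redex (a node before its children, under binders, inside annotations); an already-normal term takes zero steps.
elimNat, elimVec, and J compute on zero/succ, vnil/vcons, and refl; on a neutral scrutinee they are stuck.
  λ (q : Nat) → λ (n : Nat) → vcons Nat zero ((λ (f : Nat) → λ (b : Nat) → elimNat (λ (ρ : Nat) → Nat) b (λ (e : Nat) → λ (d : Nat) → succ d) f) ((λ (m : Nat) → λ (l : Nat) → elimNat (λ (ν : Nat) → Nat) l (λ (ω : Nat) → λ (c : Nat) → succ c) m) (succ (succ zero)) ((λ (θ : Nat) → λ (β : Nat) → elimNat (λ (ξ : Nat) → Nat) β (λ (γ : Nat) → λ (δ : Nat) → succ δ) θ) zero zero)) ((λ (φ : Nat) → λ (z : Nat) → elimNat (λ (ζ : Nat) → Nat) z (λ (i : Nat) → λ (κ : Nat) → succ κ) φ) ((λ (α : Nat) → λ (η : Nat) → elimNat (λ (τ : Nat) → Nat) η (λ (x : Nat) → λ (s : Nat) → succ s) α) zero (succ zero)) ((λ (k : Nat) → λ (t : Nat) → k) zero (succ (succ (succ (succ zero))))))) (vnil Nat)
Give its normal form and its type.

resulting normal form:
  λ (q : Nat) → λ (n : Nat) → vcons Nat zero (succ (succ (succ zero))) (vnil Nat)
type:
  (q : Nat) → (n : Nat) → Vec Nat (succ zero)
observation: reduction starts at a beta-redex, and 32 normal-order steps reach the normal form.


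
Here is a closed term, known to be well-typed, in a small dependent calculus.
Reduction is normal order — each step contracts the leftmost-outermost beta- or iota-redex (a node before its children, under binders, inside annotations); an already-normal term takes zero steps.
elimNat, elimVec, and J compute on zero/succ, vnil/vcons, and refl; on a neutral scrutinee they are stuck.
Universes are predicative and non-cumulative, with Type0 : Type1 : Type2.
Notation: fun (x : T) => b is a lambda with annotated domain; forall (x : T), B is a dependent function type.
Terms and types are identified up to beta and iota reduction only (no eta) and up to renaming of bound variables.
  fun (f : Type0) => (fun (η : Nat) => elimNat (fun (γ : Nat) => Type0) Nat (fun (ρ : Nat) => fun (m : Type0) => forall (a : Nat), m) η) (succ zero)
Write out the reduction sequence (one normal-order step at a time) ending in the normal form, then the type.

normal-order reduction:
  fun (f : Type0) => (fun (η : Nat) => elimNat (fun (γ : Nat) => Type0) Nat (fun (ρ : Nat) => fun (m : Type0) => forall (a : Nat), m) η) (succ zero)
  ~> fun (f : Type0) => elimNat (fun (η : Nat) => Type0) Nat (fun (γ : Nat) => fun (ρ : Type0) => forall (m : Nat), ρ) (succ zero)
  ~> fun (f : Type0) => (fun (η : Nat) => fun (γ : Type0) => forall (ρ : Nat), γ) zero (elimNat (fun (m : Nat) => Type0) Nat (fun (a : Nat) => fun (φ : Type0) => forall (j : Nat), φ) zero)
  ~> fun (f : Type0) => (fun (η : Type0) => forall (γ : Nat), η) (elimNat (fun (ρ : Nat) => Type0) Nat (fun (m : Nat) => fun (a : Type0) => forall (φ : Nat), a) zero)
  ~> fun (f : Type0) => forall (η : Nat), elimNat (fun (γ : Nat) => Type0) Nat (fun (ρ : Nat) => fun (m : Type0) => forall (a : Nat), m) zero
  ~> fun (f : Type0) => forall (η : Nat), Nat
the term's type:
  forall (f : Type0), Type0


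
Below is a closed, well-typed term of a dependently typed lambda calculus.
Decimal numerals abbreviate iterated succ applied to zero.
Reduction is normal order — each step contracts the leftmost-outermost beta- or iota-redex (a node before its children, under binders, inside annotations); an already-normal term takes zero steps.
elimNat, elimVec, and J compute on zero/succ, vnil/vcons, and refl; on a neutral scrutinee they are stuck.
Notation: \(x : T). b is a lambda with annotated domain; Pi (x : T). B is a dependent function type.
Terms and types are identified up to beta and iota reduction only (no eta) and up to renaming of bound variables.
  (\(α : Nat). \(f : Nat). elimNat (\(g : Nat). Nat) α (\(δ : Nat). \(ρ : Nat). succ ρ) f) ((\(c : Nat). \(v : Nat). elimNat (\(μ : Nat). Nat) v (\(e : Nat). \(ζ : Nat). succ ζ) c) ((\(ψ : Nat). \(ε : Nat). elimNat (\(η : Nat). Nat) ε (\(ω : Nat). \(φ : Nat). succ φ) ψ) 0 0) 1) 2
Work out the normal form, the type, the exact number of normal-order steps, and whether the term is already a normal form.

resulting normal form:
  3
type:
  Nat
reduction steps (normal order): 15
already normal: no
first contracted redex: a beta-redex


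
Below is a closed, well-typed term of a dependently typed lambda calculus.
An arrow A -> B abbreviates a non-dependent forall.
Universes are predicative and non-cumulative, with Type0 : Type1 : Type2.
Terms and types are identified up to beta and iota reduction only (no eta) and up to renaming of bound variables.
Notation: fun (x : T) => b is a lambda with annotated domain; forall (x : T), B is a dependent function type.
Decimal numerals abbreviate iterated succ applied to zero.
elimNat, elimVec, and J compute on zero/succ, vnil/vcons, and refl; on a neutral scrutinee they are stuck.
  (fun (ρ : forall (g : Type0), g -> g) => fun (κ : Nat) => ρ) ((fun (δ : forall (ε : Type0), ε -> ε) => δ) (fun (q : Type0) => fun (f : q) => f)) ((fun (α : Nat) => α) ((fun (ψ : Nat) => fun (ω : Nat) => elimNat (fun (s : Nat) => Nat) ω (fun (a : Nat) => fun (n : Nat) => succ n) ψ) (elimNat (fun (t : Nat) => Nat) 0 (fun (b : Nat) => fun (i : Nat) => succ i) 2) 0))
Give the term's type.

the term's type:
  forall (ρ : Type0), ρ -> ρ


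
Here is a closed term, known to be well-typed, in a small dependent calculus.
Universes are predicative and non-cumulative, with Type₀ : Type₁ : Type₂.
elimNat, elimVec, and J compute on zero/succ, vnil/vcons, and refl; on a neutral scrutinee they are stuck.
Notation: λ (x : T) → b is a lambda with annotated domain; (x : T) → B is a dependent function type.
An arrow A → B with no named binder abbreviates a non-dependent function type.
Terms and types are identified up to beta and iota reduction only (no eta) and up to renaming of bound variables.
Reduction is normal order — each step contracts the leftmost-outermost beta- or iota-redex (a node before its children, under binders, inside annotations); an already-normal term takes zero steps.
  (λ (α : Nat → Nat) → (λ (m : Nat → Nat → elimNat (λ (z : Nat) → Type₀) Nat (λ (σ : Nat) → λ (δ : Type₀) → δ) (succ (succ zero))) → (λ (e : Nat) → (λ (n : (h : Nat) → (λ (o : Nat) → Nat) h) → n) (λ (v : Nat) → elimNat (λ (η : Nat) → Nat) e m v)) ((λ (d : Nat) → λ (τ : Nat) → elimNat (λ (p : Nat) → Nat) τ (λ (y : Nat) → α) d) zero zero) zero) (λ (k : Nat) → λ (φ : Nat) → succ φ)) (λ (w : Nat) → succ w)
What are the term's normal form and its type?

reduced normal form:
  zero
inferred type:
  Nat


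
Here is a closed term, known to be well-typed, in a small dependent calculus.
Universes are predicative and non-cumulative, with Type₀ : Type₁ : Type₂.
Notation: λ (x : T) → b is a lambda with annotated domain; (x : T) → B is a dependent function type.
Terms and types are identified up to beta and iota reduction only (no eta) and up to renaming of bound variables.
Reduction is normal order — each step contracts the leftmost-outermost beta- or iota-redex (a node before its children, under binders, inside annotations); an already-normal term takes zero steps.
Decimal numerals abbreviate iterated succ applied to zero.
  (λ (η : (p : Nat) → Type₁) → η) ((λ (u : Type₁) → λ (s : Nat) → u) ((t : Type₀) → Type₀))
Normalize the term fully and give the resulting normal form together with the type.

normal form:
  λ (η : Nat) → (p : Type₀) → Type₀
the term's type:
  (η : Nat) → Type₁
observation: normalization takes exactly 2 steps under the normal-order strategy.


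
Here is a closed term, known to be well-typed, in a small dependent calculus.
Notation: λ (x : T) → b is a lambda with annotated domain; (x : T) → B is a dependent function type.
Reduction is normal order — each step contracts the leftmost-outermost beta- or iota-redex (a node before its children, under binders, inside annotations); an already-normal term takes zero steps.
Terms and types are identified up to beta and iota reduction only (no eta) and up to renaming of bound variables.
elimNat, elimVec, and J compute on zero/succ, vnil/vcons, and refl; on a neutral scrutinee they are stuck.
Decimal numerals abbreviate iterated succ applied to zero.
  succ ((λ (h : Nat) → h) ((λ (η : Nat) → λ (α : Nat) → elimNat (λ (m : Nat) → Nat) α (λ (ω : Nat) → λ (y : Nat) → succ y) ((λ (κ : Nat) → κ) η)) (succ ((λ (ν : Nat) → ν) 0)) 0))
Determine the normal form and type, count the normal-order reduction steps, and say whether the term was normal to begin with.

reduced normal form:
  2
type:
  Nat
steps to reach normal form (normal order): 9
already normal: no
first redex: a beta-redex


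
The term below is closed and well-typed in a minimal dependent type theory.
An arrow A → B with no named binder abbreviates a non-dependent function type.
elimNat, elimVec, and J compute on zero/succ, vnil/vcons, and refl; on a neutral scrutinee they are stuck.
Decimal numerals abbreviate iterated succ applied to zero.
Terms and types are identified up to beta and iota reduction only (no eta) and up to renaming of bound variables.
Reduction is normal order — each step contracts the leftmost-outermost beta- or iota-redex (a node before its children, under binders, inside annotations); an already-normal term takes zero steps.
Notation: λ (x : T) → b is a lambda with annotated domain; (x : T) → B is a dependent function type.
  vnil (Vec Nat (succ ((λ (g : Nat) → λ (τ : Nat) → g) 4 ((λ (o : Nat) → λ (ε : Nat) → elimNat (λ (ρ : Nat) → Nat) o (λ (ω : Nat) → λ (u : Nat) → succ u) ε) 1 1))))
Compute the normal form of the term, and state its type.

reduced normal form:
  vnil (Vec Nat 5)
inferred type:
  Vec (Vec Nat 5) 0
observation: 2 normal-order steps normalize the term, beginning with a beta-redex.


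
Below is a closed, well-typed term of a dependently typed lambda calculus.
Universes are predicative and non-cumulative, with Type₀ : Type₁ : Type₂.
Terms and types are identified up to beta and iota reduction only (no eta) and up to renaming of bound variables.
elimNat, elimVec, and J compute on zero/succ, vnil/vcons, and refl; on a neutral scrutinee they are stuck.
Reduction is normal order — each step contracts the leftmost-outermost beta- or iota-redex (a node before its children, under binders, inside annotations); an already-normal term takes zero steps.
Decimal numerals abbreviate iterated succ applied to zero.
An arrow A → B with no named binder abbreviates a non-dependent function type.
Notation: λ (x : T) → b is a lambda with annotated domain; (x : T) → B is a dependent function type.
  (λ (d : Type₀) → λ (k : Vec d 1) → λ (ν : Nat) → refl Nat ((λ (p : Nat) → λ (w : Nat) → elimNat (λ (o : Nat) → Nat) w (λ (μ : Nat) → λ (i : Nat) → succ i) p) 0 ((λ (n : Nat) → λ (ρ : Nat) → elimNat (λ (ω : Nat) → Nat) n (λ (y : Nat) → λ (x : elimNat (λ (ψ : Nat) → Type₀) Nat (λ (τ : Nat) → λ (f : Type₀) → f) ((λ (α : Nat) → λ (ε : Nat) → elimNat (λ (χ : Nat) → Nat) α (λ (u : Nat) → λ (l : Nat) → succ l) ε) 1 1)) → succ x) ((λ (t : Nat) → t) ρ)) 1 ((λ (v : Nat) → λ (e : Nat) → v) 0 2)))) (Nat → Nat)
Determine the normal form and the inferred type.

normal form:
  λ (d : Vec (Nat → Nat) 1) → λ (k : Nat) → refl Nat 1
inferred type:
  Vec (Nat → Nat) 1 → Nat → Eq Nat 1 1


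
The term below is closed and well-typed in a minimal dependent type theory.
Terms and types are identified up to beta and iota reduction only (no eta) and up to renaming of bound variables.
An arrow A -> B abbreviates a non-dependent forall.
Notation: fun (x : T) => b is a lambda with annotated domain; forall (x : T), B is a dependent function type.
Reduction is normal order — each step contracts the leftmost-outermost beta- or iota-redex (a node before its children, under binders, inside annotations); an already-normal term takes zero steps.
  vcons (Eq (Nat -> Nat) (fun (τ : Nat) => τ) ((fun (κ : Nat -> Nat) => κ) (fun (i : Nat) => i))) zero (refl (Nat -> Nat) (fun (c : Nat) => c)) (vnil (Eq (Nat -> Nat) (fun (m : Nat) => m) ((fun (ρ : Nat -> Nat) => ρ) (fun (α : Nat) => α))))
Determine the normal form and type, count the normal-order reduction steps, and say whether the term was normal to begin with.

reduced normal form:
  vcons (Eq (Nat -> Nat) (fun (τ : Nat) => τ) (fun (κ : Nat) => κ)) zero (refl (Nat -> Nat) (fun (i : Nat) => i)) (vnil (Eq (Nat -> Nat) (fun (c : Nat) => c) (fun (m : Nat) => m)))
the term's type:
  Vec (Eq (Nat -> Nat) (fun (τ : Nat) => τ) (fun (κ : Nat) => κ)) (succ zero)
reduction steps (normal order): 2
started in normal form: no
first redex: a beta-redex


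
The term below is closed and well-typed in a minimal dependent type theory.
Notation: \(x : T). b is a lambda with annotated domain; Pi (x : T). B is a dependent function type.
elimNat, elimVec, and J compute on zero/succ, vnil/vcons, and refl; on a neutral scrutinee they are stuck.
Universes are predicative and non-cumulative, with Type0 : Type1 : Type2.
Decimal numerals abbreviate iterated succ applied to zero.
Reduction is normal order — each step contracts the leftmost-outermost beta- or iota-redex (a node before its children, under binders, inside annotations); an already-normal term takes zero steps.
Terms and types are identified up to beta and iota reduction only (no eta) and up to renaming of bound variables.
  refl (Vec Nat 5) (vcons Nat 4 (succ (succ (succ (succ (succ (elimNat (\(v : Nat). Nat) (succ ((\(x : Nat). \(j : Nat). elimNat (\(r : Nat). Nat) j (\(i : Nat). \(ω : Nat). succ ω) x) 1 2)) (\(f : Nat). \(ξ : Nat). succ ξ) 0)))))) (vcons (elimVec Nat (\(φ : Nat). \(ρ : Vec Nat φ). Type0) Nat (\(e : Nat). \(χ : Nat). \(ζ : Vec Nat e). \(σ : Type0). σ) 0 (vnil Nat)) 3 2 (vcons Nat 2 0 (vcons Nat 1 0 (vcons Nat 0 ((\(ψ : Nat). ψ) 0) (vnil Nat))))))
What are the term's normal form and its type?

reduced normal form:
  refl (Vec Nat 5) (vcons Nat 4 9 (vcons Nat 3 2 (vcons Nat 2 0 (vcons Nat 1 0 (vcons Nat 0 0 (vnil Nat))))))
inferred type:
  Eq (Vec Nat 5) (vcons Nat 4 9 (vcons Nat 3 2 (vcons Nat 2 0 (vcons Nat 1 0 (vcons Nat 0 0 (vnil Nat)))))) (vcons Nat 4 9 (vcons Nat 3 2 (vcons Nat 2 0 (vcons Nat 1 0 (vcons Nat 0 0 (vnil Nat))))))
observation: contracting an elimNat iota-redex first, the term normalizes in 9 steps.


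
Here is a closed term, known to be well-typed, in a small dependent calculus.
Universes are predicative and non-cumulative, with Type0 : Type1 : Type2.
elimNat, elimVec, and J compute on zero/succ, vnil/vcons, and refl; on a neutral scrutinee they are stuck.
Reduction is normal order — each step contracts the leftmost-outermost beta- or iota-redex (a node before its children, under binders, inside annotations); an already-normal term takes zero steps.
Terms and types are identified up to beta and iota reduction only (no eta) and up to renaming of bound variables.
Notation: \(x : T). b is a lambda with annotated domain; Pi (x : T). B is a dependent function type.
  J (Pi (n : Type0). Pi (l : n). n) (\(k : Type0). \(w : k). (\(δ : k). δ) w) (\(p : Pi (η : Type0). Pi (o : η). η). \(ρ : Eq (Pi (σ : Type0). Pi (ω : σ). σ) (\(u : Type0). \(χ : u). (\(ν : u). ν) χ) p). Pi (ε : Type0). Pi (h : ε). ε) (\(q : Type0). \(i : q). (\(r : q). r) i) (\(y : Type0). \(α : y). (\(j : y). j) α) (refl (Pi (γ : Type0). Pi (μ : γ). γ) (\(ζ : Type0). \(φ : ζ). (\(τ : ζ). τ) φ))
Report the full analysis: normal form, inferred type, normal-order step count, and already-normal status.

resulting normal form:
  \(n : Type0). \(l : n). l
inferred type:
  Pi (n : Type0). Pi (l : n). n
reduction steps (normal order): 2
started in normal form: no
first redex: a J iota-redex


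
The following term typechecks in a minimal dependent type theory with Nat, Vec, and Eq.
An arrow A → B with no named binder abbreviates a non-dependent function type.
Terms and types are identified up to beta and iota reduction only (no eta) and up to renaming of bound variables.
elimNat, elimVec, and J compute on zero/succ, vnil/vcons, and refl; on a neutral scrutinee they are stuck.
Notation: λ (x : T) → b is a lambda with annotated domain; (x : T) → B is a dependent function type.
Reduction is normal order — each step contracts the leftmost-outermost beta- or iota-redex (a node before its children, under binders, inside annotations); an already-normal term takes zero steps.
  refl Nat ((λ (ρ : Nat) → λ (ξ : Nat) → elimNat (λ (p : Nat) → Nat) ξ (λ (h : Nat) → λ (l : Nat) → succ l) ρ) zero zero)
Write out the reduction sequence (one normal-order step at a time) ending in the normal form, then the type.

reduction (normal order):
  refl Nat ((λ (ρ : Nat) → λ (ξ : Nat) → elimNat (λ (p : Nat) → Nat) ξ (λ (h : Nat) → λ (l : Nat) → succ l) ρ) zero zero)
  ~> refl Nat ((λ (ρ : Nat) → elimNat (λ (ξ : Nat) → Nat) ρ (λ (p : Nat) → λ (h : Nat) → succ h) zero) zero)
  ~> refl Nat (elimNat (λ (ρ : Nat) → Nat) zero (λ (ξ : Nat) → λ (p : Nat) → succ p) zero)
  ~> refl Nat zero
inferred type:
  Eq Nat zero zero


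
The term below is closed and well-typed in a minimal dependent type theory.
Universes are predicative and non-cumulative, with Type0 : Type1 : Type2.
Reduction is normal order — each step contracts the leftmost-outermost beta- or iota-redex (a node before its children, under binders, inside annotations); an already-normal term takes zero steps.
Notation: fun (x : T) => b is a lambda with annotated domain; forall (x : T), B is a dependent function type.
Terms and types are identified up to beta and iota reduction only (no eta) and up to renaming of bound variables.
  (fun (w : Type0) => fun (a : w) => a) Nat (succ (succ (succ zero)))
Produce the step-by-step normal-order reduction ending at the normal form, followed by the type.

reduction (normal order):
  (fun (w : Type0) => fun (a : w) => a) Nat (succ (succ (succ zero)))
  ~> (fun (w : Nat) => w) (succ (succ (succ zero)))
  ~> succ (succ (succ zero))
type:
  Nat


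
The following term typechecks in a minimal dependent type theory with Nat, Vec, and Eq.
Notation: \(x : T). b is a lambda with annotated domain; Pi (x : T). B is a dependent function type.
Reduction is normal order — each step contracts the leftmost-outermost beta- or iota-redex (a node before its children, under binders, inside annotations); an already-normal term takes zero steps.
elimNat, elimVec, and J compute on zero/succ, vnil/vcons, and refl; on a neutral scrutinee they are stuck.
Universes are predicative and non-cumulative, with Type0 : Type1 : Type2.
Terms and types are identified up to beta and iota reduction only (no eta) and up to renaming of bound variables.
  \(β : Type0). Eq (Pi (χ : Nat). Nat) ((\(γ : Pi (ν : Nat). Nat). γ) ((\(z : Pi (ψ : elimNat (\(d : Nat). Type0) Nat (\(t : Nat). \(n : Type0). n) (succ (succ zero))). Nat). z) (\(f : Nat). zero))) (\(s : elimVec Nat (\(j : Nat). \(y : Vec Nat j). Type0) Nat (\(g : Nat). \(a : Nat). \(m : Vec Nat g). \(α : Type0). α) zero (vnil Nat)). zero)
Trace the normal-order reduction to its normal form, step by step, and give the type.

reduction (normal order):
  \(β : Type0). Eq (Pi (χ : Nat). Nat) ((\(γ : Pi (ν : Nat). Nat). γ) ((\(z : Pi (ψ : elimNat (\(d : Nat). Type0) Nat (\(t : Nat). \(n : Type0). n) (succ (succ zero))). Nat). z) (\(f : Nat). zero))) (\(s : elimVec Nat (\(j : Nat). \(y : Vec Nat j). Type0) Nat (\(g : Nat). \(a : Nat). \(m : Vec Nat g). \(α : Type0). α) zero (vnil Nat)). zero)
  ~> \(β : Type0). Eq (Pi (χ : Nat). Nat) ((\(γ : Pi (ν : elimNat (\(z : Nat). Type0) Nat (\(ψ : Nat). \(d : Type0). d) (succ (succ zero))). Nat). γ) (\(t : Nat). zero)) (\(n : elimVec Nat (\(f : Nat). \(s : Vec Nat f). Type0) Nat (\(j : Nat). \(y : Nat). \(g : Vec Nat j). \(a : Type0). a) zero (vnil Nat)). zero)
  ~> \(β : Type0). Eq (Pi (χ : Nat). Nat) (\(γ : Nat). zero) (\(ν : elimVec Nat (\(z : Nat). \(ψ : Vec Nat z). Type0) Nat (\(d : Nat). \(t : Nat). \(n : Vec Nat d). \(f : Type0). f) zero (vnil Nat)). zero)
  ~> \(β : Type0). Eq (Pi (χ : Nat). Nat) (\(γ : Nat). zero) (\(ν : Nat). zero)
type:
  Pi (β : Type0). Type0


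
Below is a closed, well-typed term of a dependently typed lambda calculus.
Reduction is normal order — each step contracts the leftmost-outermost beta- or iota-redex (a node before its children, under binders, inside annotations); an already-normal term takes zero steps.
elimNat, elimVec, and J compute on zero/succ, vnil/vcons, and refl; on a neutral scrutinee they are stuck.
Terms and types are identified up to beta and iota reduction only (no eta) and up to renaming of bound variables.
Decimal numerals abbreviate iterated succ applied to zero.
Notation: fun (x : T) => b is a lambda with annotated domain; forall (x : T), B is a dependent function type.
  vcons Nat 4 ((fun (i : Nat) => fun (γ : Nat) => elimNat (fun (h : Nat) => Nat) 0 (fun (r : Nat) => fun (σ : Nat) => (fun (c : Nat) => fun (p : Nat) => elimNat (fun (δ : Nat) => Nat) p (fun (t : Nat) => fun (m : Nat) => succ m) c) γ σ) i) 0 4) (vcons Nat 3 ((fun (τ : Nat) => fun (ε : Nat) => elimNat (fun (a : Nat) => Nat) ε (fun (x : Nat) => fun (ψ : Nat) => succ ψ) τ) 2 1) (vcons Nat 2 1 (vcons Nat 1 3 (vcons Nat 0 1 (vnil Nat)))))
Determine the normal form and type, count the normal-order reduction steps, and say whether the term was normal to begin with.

normal form:
  vcons Nat 4 0 (vcons Nat 3 3 (vcons Nat 2 1 (vcons Nat 1 3 (vcons Nat 0 1 (vnil Nat)))))
type:
  Vec Nat 5
normal-order step count: 12
started in normal form: no
first contracted redex: a beta-redex


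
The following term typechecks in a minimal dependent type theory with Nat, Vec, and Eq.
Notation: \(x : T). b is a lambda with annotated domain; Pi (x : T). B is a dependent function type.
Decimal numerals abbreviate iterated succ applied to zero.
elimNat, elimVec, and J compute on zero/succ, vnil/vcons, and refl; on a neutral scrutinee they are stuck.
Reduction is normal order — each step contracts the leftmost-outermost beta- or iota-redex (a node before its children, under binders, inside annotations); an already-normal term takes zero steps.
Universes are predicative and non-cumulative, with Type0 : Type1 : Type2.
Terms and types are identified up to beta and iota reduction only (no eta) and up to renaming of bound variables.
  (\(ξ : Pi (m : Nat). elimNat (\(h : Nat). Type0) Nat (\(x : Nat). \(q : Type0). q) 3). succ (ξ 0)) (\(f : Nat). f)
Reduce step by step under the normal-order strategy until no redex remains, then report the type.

normal-order reduction:
  (\(ξ : Pi (m : Nat). elimNat (\(h : Nat). Type0) Nat (\(x : Nat). \(q : Type0). q) 3). succ (ξ 0)) (\(f : Nat). f)
  ~> succ ((\(ξ : Nat). ξ) 0)
  ~> 1
inferred type:
  Nat


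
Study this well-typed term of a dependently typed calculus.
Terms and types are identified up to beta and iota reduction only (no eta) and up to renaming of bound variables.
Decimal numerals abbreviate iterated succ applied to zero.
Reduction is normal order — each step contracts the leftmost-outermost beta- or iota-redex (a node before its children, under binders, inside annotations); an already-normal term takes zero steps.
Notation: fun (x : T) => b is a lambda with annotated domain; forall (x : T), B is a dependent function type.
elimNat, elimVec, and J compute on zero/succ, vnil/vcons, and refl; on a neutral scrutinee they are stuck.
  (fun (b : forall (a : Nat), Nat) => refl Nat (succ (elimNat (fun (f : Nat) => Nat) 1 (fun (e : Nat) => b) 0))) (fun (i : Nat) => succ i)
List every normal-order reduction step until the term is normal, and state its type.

normal-order reduction sequence:
  (fun (b : forall (a : Nat), Nat) => refl Nat (succ (elimNat (fun (f : Nat) => Nat) 1 (fun (e : Nat) => b) 0))) (fun (i : Nat) => succ i)
  ~> refl Nat (succ (elimNat (fun (b : Nat) => Nat) 1 (fun (a : Nat) => fun (f : Nat) => succ f) 0))
  ~> refl Nat 2
type:
  Eq Nat 2 2


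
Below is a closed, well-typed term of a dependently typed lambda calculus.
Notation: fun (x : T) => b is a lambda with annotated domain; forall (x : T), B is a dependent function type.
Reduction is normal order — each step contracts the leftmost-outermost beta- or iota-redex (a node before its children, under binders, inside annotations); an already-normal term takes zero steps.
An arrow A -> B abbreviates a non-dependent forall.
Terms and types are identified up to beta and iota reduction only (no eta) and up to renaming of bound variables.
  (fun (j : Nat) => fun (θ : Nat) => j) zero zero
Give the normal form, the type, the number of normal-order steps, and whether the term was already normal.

resulting normal form:
  zero
inferred type:
  Nat
steps to reach normal form (normal order): 2
term was already normal: no
first contracted redex: a beta-redex
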